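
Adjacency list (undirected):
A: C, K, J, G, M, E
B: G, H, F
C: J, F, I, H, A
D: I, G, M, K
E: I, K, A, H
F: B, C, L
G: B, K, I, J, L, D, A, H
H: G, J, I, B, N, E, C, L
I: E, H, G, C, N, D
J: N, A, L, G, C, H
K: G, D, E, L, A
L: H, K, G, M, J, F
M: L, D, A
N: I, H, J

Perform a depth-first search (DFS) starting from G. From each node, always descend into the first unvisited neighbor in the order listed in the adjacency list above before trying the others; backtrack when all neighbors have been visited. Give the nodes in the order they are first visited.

G B H J N I E K D M L F C A

Visit G
G → B
B → H
H → J
J → N
N → I
I → E
E → K
K → D
D → M
M → L
L → F
F → C
C → A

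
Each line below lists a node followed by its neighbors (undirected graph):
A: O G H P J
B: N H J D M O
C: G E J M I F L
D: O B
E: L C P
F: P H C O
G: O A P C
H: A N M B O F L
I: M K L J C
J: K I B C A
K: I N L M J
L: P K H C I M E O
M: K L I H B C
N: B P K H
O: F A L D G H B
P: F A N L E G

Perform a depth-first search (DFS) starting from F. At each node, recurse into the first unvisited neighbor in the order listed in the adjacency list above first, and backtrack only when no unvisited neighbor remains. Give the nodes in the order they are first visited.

Visit F
F → P
P → A
A → O
O → L
L → K
K → I
I → M
M → H
H → N
N → B
B → J
J → C
C → G
C → E
B → D

F, P, A, O, L, K, I, M, H, N, B, J, C, G, E, D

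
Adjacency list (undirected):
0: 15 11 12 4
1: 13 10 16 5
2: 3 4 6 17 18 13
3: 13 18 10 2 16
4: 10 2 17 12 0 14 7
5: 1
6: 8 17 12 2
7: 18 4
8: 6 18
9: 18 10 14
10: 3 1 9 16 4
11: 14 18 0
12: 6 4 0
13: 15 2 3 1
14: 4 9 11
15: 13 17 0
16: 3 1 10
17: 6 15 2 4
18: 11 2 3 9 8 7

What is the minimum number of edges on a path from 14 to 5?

Level 0: 14
Level 1: 4, 9, 11
Level 2: 0, 2, 7, 10, 12, 17, 18
Level 3: 1, 3, 6, 8, 13, 15, 16
Level 4: 5
5 first appears at level 4.

4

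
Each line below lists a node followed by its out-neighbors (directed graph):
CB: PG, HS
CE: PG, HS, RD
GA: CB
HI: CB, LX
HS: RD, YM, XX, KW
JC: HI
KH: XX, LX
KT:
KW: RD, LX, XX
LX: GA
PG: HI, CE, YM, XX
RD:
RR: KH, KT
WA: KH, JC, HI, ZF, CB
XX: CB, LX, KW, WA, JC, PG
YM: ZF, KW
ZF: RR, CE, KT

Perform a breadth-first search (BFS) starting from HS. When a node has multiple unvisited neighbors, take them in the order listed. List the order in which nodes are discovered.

HS -> RD -> YM -> XX -> KW -> ZF -> CB -> LX -> WA -> JC -> PG -> RR -> CE -> KT -> GA -> KH -> HI

Visit HS; enqueue RD, YM, XX, KW → queue [RD, YM, XX, KW]
Visit RD → queue [YM, XX, KW]
Visit YM; enqueue ZF → queue [XX, KW, ZF]
Visit XX; enqueue CB, LX, WA, JC, PG → queue [KW, ZF, CB, LX, WA, JC, PG]
Visit KW → queue [ZF, CB, LX, WA, JC, PG]
Visit ZF; enqueue RR, CE, KT → queue [CB, LX, WA, JC, PG, RR, CE, KT]
Visit CB → queue [LX, WA, JC, PG, RR, CE, KT]
Visit LX; enqueue GA → queue [WA, JC, PG, RR, CE, KT, GA]
Visit WA; enqueue KH, HI → queue [JC, PG, RR, CE, KT, GA, KH, HI]
Visit JC → queue [PG, RR, CE, KT, GA, KH, HI]
Visit PG → queue [RR, CE, KT, GA, KH, HI]
Visit RR → queue [CE, KT, GA, KH, HI]
Visit CE → queue [KT, GA, KH, HI]
Visit KT → queue [GA, KH, HI]
Visit GA → queue [KH, HI]
Visit KH → queue [HI]
Visit HI → queue []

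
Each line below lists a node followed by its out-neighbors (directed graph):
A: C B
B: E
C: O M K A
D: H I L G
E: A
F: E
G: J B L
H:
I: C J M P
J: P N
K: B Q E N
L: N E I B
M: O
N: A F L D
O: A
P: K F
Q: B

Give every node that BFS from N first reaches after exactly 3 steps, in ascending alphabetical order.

Level 0: N
Level 1: A, D, F, L
Level 2: B, C, E, G, H, I
Level 3: J, K, M, O, P
Level 4: Q

J, K, M, O, P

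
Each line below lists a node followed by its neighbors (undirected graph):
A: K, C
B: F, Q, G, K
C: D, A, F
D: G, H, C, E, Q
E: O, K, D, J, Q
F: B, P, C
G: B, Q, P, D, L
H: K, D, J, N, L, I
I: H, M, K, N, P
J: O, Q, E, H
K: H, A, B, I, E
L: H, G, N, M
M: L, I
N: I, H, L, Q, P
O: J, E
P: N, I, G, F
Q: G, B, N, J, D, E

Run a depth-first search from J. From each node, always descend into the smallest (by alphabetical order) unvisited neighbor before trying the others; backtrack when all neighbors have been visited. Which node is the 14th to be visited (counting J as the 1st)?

Visit J
J → E
E → D
D → C
C → A
A → K
K → B
B → F
F → P
P → G
G → L
L → H
H → I
I → M
I → N
N → Q
E → O

Visit order: J, E, D, C, A, K, B, F, P, G, L, H, I, M, N, Q, O

M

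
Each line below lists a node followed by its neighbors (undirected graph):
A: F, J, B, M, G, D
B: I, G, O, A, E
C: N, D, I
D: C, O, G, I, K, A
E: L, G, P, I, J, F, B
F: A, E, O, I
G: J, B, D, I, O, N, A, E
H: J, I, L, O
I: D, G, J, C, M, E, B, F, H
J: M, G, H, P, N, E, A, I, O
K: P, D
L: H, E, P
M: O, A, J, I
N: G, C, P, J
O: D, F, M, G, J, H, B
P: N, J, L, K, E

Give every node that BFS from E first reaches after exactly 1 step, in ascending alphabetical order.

Level 0: E
Level 1: B, F, G, I, J, L, P
Level 2: A, C, D, H, K, M, N, O

B, F, G, I, J, L, P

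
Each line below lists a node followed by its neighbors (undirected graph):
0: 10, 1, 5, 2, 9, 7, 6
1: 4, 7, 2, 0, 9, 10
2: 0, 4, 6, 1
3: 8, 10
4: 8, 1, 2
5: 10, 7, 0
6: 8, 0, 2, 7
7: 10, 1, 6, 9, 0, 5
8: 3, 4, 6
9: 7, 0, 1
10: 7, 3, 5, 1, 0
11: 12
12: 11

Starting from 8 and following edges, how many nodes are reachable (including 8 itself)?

11

BFS from 8 visits: 8, 3, 4, 6, 10, 1, 2, 0, 7, 5, 9
Reachable nodes: 11 of 13 total.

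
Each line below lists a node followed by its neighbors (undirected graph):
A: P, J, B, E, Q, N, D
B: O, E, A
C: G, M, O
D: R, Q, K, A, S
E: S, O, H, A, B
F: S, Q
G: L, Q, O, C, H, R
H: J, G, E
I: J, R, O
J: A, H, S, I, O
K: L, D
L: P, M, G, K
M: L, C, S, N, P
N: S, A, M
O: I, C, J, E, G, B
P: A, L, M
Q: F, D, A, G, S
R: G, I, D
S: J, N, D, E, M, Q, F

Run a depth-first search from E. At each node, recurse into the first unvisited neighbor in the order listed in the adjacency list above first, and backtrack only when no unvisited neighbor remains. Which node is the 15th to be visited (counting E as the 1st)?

Visit E
E → S
S → J
J → A
A → P
P → L
L → M
M → C
C → G
G → Q
Q → F
Q → D
D → R
R → I
I → O
O → B
D → K
G → H
M → N

Visit order: E, S, J, A, P, L, M, C, G, Q, F, D, R, I, O, B, K, H, N

O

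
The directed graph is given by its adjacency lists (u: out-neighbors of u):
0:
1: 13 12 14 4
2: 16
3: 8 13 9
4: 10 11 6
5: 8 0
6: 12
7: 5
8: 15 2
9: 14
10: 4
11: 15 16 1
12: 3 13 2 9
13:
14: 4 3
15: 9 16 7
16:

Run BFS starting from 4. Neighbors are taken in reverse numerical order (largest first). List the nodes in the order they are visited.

Visit 4; enqueue 11, 10, 6 → queue [11, 10, 6]
Visit 11; enqueue 16, 15, 1 → queue [10, 6, 16, 15, 1]
Visit 10 → queue [6, 16, 15, 1]
Visit 6; enqueue 12 → queue [16, 15, 1, 12]
Visit 16 → queue [15, 1, 12]
Visit 15; enqueue 9, 7 → queue [1, 12, 9, 7]
Visit 1; enqueue 14, 13 → queue [12, 9, 7, 14, 13]
Visit 12; enqueue 3, 2 → queue [9, 7, 14, 13, 3, 2]
Visit 9 → queue [7, 14, 13, 3, 2]
Visit 7; enqueue 5 → queue [14, 13, 3, 2, 5]
Visit 14 → queue [13, 3, 2, 5]
Visit 13 → queue [3, 2, 5]
Visit 3; enqueue 8 → queue [2, 5, 8]
Visit 2 → queue [5, 8]
Visit 5; enqueue 0 → queue [8, 0]
Visit 8 → queue [0]
Visit 0 → queue []

4 -> 11 -> 10 -> 6 -> 16 -> 15 -> 1 -> 12 -> 9 -> 7 -> 14 -> 13 -> 3 -> 2 -> 5 -> 8 -> 0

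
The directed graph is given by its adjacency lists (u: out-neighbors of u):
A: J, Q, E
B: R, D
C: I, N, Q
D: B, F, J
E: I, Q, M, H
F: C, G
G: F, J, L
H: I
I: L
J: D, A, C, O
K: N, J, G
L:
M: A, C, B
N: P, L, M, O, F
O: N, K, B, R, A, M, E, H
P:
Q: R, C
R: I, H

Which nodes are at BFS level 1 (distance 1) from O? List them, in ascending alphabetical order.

A, B, E, H, K, M, N, R

Level 0: O
Level 1: A, B, E, H, K, M, N, R
Level 2: C, D, F, G, I, J, L, P, Q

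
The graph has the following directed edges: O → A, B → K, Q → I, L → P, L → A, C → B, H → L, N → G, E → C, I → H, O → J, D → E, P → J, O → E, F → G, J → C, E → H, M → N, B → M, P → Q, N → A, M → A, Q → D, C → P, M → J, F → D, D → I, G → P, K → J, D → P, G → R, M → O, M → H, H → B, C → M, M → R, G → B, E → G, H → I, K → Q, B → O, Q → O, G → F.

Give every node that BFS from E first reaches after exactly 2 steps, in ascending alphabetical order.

B, F, I, L, M, P, R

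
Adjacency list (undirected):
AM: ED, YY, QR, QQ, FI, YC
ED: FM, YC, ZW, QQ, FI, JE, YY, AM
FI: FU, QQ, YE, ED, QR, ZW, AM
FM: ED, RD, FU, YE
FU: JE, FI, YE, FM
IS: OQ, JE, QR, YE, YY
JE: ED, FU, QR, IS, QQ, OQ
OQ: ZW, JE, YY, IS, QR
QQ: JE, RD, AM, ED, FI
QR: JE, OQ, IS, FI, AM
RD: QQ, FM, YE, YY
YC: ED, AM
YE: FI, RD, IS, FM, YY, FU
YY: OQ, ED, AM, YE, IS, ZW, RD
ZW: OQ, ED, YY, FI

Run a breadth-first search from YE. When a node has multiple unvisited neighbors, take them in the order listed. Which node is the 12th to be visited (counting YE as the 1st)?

AM

Visit YE; enqueue FI, RD, IS, FM, YY, FU → queue [FI, RD, IS, FM, YY, FU]
Visit FI; enqueue QQ, ED, QR, ZW, AM → queue [RD, IS, FM, YY, FU, QQ, ED, QR, ZW, AM]
Visit RD → queue [IS, FM, YY, FU, QQ, ED, QR, ZW, AM]
Visit IS; enqueue OQ, JE → queue [FM, YY, FU, QQ, ED, QR, ZW, AM, OQ, JE]
Visit FM → queue [YY, FU, QQ, ED, QR, ZW, AM, OQ, JE]
Visit YY → queue [FU, QQ, ED, QR, ZW, AM, OQ, JE]
Visit FU → queue [QQ, ED, QR, ZW, AM, OQ, JE]
Visit QQ → queue [ED, QR, ZW, AM, OQ, JE]
Visit ED; enqueue YC → queue [QR, ZW, AM, OQ, JE, YC]
Visit QR → queue [ZW, AM, OQ, JE, YC]
Visit ZW → queue [AM, OQ, JE, YC]
Visit AM → queue [OQ, JE, YC]
Visit OQ → queue [JE, YC]
Visit JE → queue [YC]
Visit YC → queue []

Visit order: YE, FI, RD, IS, FM, YY, FU, QQ, ED, QR, ZW, AM, OQ, JE, YC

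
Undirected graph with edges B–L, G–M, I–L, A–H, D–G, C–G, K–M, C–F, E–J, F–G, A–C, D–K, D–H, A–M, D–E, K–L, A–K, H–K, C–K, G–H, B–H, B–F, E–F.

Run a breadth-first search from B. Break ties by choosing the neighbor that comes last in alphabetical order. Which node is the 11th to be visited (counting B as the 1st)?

Visit B; enqueue L, H, F → queue [L, H, F]
Visit L; enqueue K, I → queue [H, F, K, I]
Visit H; enqueue G, D, A → queue [F, K, I, G, D, A]
Visit F; enqueue E, C → queue [K, I, G, D, A, E, C]
Visit K; enqueue M → queue [I, G, D, A, E, C, M]
Visit I → queue [G, D, A, E, C, M]
Visit G → queue [D, A, E, C, M]
Visit D → queue [A, E, C, M]
Visit A → queue [E, C, M]
Visit E; enqueue J → queue [C, M, J]
Visit C → queue [M, J]
Visit M → queue [J]
Visit J → queue []

Visit order: B, L, H, F, K, I, G, D, A, E, C, M, J

C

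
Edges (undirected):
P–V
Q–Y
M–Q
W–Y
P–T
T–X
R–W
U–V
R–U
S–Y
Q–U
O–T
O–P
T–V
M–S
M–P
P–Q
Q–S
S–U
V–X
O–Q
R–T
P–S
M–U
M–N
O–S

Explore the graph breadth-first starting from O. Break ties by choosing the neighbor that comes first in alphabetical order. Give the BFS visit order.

O, P, Q, S, T, M, V, U, Y, R, X, N, W

Visit O; enqueue P, Q, S, T → queue [P, Q, S, T]
Visit P; enqueue M, V → queue [Q, S, T, M, V]
Visit Q; enqueue U, Y → queue [S, T, M, V, U, Y]
Visit S → queue [T, M, V, U, Y]
Visit T; enqueue R, X → queue [M, V, U, Y, R, X]
Visit M; enqueue N → queue [V, U, Y, R, X, N]
Visit V → queue [U, Y, R, X, N]
Visit U → queue [Y, R, X, N]
Visit Y; enqueue W → queue [R, X, N, W]
Visit R → queue [X, N, W]
Visit X → queue [N, W]
Visit N → queue [W]
Visit W → queue []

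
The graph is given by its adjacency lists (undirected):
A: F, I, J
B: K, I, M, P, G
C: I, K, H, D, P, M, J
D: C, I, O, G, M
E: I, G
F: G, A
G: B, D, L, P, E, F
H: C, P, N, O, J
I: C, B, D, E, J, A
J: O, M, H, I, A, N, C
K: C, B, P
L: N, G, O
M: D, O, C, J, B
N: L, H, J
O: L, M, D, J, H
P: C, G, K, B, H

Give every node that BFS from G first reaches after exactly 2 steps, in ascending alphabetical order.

A, C, H, I, K, M, N, O

Level 0: G
Level 1: B, D, E, F, L, P
Level 2: A, C, H, I, K, M, N, O
Level 3: J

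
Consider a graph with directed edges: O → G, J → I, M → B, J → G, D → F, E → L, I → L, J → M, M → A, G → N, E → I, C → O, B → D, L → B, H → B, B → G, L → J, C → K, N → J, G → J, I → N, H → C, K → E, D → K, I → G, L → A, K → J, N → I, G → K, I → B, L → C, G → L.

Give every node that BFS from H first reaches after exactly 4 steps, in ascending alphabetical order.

Level 0: H
Level 1: B, C
Level 2: D, G, K, O
Level 3: E, F, J, L, N
Level 4: A, I, M

A, I, M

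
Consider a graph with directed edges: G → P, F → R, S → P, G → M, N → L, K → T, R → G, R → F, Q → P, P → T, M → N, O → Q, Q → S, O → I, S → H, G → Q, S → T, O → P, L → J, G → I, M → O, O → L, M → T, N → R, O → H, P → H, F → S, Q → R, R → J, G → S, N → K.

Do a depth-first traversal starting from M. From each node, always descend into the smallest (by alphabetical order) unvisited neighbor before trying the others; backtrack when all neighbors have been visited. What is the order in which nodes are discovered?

Visit M
M → N
N → K
K → T
N → L
L → J
N → R
R → F
F → S
S → H
S → P
R → G
G → I
G → Q
M → O

M N K T L J R F S H P G I Q O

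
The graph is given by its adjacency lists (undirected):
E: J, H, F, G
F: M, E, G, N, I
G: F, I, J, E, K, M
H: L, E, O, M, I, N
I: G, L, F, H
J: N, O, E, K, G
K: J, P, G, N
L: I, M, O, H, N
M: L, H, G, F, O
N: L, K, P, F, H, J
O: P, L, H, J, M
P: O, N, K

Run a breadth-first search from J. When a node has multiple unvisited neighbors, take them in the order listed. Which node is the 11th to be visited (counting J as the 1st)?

M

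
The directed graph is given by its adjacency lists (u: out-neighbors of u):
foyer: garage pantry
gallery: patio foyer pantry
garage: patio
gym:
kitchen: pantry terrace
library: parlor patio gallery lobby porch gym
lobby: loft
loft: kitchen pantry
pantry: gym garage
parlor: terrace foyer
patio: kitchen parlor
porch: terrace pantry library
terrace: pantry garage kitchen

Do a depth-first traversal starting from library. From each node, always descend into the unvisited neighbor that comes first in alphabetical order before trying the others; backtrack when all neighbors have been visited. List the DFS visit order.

library gallery foyer garage patio kitchen pantry gym terrace parlor lobby loft porch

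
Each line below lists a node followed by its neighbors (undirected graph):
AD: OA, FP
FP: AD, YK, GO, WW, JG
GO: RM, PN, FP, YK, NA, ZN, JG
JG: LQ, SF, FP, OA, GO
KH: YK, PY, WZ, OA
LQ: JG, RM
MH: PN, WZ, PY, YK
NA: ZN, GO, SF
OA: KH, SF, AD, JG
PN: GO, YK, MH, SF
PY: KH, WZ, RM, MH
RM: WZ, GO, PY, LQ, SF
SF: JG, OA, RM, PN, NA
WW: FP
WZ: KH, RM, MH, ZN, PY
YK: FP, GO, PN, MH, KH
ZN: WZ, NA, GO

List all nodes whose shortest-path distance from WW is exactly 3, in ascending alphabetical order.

KH, LQ, MH, NA, OA, PN, RM, SF, ZN

Level 0: WW
Level 1: FP
Level 2: AD, GO, JG, YK
Level 3: KH, LQ, MH, NA, OA, PN, RM, SF, ZN
Level 4: PY, WZ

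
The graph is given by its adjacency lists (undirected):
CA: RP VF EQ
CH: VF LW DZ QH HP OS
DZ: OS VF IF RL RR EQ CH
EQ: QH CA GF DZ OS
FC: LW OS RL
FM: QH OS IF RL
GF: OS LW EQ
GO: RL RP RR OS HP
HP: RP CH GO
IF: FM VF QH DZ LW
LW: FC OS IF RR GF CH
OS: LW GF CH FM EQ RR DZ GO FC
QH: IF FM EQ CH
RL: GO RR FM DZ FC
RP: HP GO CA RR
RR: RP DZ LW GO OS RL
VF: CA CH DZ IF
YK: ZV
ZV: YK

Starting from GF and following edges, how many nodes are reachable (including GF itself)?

BFS from GF visits: GF, EQ, LW, OS, CA, DZ, QH, CH, FC, IF, RR, FM, GO, RP, VF, RL, HP
Reachable nodes: 17 of 19 total.

17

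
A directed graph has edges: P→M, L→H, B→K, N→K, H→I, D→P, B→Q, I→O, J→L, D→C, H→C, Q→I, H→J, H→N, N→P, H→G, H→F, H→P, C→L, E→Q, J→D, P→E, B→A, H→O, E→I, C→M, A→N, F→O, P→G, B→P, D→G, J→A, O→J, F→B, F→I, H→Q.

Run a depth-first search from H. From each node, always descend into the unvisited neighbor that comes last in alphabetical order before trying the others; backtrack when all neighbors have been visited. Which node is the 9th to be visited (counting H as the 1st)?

Visit H
H → Q
Q → I
I → O
O → J
J → L
J → D
D → P
P → M
P → G
P → E
D → C
J → A
A → N
N → K
H → F
F → B

Visit order: H, Q, I, O, J, L, D, P, M, G, E, C, A, N, K, F, B

M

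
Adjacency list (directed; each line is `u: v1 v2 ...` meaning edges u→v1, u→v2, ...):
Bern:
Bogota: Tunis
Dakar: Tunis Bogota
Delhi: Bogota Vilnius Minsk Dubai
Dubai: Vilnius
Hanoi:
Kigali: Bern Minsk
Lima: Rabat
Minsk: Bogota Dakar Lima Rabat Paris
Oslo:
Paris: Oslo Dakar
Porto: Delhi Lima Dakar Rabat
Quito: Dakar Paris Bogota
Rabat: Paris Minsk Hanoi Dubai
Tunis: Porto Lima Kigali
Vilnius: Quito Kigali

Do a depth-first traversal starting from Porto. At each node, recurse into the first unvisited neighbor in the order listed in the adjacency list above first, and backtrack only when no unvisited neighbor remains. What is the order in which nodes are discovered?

Porto → Delhi → Bogota → Tunis → Lima → Rabat → Paris → Oslo → Dakar → Minsk → Hanoi → Dubai → Vilnius → Quito → Kigali → Bern

Visit Porto
Porto → Delhi
Delhi → Bogota
Bogota → Tunis
Tunis → Lima
Lima → Rabat
Rabat → Paris
Paris → Oslo
Paris → Dakar
Rabat → Minsk
Rabat → Hanoi
Rabat → Dubai
Dubai → Vilnius
Vilnius → Quito
Vilnius → Kigali
Kigali → Bern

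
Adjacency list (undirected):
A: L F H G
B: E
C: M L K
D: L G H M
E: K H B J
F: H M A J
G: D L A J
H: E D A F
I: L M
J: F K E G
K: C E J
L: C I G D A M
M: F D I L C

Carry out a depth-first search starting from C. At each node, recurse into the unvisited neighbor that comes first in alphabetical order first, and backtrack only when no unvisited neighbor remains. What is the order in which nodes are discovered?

C → K → E → B → H → A → F → J → G → D → L → I → M

Visit C
C → K
K → E
E → B
E → H
H → A
A → F
F → J
J → G
G → D
D → L
L → I
I → M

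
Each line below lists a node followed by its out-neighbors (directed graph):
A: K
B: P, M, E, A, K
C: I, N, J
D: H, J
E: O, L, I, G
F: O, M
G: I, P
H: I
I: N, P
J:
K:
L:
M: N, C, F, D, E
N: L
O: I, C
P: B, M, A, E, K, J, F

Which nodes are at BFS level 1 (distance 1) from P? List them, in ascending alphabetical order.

A, B, E, F, J, K, M

Level 0: P
Level 1: A, B, E, F, J, K, M
Level 2: C, D, G, I, L, N, O
Level 3: H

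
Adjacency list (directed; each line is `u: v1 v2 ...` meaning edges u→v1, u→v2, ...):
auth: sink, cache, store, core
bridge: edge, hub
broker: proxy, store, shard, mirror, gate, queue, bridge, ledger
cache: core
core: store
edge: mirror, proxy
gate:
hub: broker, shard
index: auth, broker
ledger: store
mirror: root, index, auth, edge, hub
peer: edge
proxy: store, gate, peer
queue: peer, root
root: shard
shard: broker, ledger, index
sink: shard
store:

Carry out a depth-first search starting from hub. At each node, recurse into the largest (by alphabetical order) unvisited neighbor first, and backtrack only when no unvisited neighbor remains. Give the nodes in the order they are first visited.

Visit hub
hub → shard
shard → ledger
ledger → store
shard → index
index → broker
broker → queue
queue → root
queue → peer
peer → edge
edge → proxy
proxy → gate
edge → mirror
mirror → auth
auth → sink
auth → core
auth → cache
broker → bridge

hub shard ledger store index broker queue root peer edge proxy gate mirror auth sink core cache bridge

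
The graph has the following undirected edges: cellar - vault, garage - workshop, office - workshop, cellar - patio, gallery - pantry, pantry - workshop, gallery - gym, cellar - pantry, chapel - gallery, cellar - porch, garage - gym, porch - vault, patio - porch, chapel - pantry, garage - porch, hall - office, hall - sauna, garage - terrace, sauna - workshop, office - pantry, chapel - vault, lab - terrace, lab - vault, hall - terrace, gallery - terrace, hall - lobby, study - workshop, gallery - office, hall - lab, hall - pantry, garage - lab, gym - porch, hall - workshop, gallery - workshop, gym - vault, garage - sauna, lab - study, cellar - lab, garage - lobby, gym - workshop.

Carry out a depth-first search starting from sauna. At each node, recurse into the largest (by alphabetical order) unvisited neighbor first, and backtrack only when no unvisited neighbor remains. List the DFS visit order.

sauna, workshop, study, lab, vault, porch, patio, cellar, pantry, office, hall, terrace, garage, lobby, gym, gallery, chapel

Visit sauna
sauna → workshop
workshop → study
study → lab
lab → vault
vault → porch
porch → patio
patio → cellar
cellar → pantry
pantry → office
office → hall
hall → terrace
terrace → garage
garage → lobby
garage → gym
gym → gallery
gallery → chapel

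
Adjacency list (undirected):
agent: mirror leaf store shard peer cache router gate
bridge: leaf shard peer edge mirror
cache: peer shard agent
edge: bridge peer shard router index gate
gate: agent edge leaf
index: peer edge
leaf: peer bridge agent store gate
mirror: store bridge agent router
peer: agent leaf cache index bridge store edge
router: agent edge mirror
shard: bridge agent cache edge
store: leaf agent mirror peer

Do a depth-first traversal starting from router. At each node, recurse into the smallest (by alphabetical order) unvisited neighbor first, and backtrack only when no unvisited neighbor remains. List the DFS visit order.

Visit router
router → agent
agent → cache
cache → peer
peer → bridge
bridge → edge
edge → gate
gate → leaf
leaf → store
store → mirror
edge → index
edge → shard

router → agent → cache → peer → bridge → edge → gate → leaf → store → mirror → index → shard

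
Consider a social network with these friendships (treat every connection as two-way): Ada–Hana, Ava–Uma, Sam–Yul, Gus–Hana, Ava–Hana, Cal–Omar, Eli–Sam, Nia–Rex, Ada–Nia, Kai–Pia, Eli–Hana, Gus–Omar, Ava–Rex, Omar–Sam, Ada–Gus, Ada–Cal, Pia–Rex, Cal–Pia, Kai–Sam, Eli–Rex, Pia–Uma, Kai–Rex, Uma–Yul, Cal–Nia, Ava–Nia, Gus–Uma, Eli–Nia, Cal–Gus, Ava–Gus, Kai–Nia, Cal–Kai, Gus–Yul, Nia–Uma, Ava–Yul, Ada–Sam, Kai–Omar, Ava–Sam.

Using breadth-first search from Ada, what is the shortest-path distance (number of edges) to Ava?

Level 0: Ada
Level 1: Cal, Gus, Hana, Nia, Sam
Level 2: Ava, Eli, Kai, Omar, Pia, Rex, Uma, Yul
Ava first appears at level 2.

2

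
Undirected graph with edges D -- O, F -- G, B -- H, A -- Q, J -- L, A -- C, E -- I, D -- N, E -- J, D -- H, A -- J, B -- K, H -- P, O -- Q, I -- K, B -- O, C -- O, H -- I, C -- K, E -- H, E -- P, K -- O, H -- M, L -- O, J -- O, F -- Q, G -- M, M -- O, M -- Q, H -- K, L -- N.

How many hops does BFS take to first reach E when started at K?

2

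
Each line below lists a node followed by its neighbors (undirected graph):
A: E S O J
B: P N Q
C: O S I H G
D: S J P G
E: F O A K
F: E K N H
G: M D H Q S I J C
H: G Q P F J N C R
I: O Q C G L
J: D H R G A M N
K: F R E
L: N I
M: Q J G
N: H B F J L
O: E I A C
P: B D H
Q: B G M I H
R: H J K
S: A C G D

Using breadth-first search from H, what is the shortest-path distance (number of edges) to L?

Level 0: H
Level 1: C, F, G, J, N, P, Q, R
Level 2: A, B, D, E, I, K, L, M, O, S
L first appears at level 2.

2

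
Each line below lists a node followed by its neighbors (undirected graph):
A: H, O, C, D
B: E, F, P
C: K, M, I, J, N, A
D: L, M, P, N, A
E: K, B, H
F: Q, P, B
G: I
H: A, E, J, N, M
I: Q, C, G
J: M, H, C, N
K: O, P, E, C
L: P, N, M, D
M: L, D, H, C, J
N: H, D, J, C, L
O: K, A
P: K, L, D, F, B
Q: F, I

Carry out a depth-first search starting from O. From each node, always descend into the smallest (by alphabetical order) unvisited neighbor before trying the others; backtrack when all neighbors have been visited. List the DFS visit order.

Visit O
O → A
A → C
C → I
I → G
I → Q
Q → F
F → B
B → E
E → H
H → J
J → M
M → D
D → L
L → N
L → P
P → K

O, A, C, I, G, Q, F, B, E, H, J, M, D, L, N, P, K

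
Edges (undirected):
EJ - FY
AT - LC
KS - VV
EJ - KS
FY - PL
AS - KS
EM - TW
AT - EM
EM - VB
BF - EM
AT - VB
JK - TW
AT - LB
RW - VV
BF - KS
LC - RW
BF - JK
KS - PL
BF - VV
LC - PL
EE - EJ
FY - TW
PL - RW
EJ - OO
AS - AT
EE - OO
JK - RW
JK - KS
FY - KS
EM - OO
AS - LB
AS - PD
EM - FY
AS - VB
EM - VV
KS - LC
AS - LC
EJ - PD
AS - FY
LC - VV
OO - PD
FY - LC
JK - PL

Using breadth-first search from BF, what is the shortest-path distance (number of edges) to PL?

Level 0: BF
Level 1: EM, JK, KS, VV
Level 2: AS, AT, EJ, FY, LC, OO, PL, RW, TW, VB
Level 3: EE, LB, PD
PL first appears at level 2.

2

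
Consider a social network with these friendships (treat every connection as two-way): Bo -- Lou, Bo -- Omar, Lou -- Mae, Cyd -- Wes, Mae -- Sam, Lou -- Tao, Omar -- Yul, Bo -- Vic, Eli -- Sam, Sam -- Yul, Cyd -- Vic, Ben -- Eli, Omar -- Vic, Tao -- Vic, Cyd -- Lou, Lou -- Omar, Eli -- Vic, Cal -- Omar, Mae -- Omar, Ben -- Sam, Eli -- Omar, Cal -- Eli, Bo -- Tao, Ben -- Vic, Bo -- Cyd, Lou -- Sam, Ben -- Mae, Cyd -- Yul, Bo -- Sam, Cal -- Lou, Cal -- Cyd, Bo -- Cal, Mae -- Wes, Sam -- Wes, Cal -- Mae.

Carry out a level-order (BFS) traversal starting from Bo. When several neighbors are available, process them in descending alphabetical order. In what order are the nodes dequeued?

Bo -> Vic -> Tao -> Sam -> Omar -> Lou -> Cyd -> Cal -> Eli -> Ben -> Yul -> Wes -> Mae

Visit Bo; enqueue Vic, Tao, Sam, Omar, Lou, Cyd, Cal → queue [Vic, Tao, Sam, Omar, Lou, Cyd, Cal]
Visit Vic; enqueue Eli, Ben → queue [Tao, Sam, Omar, Lou, Cyd, Cal, Eli, Ben]
Visit Tao → queue [Sam, Omar, Lou, Cyd, Cal, Eli, Ben]
Visit Sam; enqueue Yul, Wes, Mae → queue [Omar, Lou, Cyd, Cal, Eli, Ben, Yul, Wes, Mae]
Visit Omar → queue [Lou, Cyd, Cal, Eli, Ben, Yul, Wes, Mae]
Visit Lou → queue [Cyd, Cal, Eli, Ben, Yul, Wes, Mae]
Visit Cyd → queue [Cal, Eli, Ben, Yul, Wes, Mae]
Visit Cal → queue [Eli, Ben, Yul, Wes, Mae]
Visit Eli → queue [Ben, Yul, Wes, Mae]
Visit Ben → queue [Yul, Wes, Mae]
Visit Yul → queue [Wes, Mae]
Visit Wes → queue [Mae]
Visit Mae → queue []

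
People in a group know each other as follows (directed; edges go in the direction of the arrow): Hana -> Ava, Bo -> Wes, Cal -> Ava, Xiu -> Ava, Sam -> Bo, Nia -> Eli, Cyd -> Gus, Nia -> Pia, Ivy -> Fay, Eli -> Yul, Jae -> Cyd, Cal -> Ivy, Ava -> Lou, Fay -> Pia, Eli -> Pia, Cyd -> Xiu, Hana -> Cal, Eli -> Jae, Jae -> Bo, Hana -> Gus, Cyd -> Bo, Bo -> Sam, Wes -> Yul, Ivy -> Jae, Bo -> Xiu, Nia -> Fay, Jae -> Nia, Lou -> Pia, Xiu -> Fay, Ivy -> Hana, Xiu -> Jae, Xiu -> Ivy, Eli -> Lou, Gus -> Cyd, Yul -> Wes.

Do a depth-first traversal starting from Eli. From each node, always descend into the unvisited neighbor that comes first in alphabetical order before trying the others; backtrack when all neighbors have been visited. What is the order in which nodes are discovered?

Eli → Jae → Bo → Sam → Wes → Yul → Xiu → Ava → Lou → Pia → Fay → Ivy → Hana → Cal → Gus → Cyd → Nia

Visit Eli
Eli → Jae
Jae → Bo
Bo → Sam
Bo → Wes
Wes → Yul
Bo → Xiu
Xiu → Ava
Ava → Lou
Lou → Pia
Xiu → Fay
Xiu → Ivy
Ivy → Hana
Hana → Cal
Hana → Gus
Gus → Cyd
Jae → Nia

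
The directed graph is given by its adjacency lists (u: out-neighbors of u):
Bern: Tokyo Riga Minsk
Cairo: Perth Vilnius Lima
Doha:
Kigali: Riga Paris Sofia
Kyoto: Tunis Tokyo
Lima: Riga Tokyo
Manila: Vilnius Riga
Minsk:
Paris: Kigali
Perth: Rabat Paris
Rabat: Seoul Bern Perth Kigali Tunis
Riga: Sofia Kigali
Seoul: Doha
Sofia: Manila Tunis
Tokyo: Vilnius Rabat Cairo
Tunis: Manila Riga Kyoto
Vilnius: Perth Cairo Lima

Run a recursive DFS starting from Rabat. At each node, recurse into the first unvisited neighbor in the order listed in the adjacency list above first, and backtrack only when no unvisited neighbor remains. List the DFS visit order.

Visit Rabat
Rabat → Seoul
Seoul → Doha
Rabat → Bern
Bern → Tokyo
Tokyo → Vilnius
Vilnius → Perth
Perth → Paris
Paris → Kigali
Kigali → Riga
Riga → Sofia
Sofia → Manila
Sofia → Tunis
Tunis → Kyoto
Vilnius → Cairo
Cairo → Lima
Bern → Minsk

Rabat → Seoul → Doha → Bern → Tokyo → Vilnius → Perth → Paris → Kigali → Riga → Sofia → Manila → Tunis → Kyoto → Cairo → Lima → Minsk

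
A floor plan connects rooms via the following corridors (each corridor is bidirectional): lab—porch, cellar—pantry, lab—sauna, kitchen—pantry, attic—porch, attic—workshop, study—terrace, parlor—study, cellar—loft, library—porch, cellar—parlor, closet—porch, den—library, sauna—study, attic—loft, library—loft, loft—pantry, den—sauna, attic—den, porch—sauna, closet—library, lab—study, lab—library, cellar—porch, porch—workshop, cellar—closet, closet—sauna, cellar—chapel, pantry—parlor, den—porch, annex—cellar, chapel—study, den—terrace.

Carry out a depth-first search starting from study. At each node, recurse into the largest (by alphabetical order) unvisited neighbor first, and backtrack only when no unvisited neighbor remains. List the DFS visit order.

study -> terrace -> den -> sauna -> porch -> workshop -> attic -> loft -> pantry -> parlor -> cellar -> closet -> library -> lab -> chapel -> annex -> kitchen

Visit study
study → terrace
terrace → den
den → sauna
sauna → porch
porch → workshop
workshop → attic
attic → loft
loft → pantry
pantry → parlor
parlor → cellar
cellar → closet
closet → library
library → lab
cellar → chapel
cellar → annex
pantry → kitchen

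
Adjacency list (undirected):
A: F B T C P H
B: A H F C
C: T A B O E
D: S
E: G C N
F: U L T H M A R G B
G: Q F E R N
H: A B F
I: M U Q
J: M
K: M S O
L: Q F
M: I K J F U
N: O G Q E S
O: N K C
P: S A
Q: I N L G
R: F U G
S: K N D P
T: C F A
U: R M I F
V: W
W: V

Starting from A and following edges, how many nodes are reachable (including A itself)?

BFS from A visits: A, B, C, F, H, P, T, E, O, G, L, M, R, U, S, N, K, Q, I, J, D
Reachable nodes: 21 of 23 total.

21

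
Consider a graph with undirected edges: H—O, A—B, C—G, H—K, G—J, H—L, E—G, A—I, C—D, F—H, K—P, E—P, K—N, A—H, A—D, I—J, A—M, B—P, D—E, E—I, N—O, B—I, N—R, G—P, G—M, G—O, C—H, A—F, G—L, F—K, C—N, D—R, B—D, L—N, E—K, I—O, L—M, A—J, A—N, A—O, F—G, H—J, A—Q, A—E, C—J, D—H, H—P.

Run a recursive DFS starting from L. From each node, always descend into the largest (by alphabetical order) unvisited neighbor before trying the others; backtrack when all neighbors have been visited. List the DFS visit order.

Visit L
L → N
N → R
R → D
D → H
H → P
P → K
K → F
F → G
G → O
O → I
I → J
J → C
J → A
A → Q
A → M
A → E
A → B

L, N, R, D, H, P, K, F, G, O, I, J, C, A, Q, M, E, B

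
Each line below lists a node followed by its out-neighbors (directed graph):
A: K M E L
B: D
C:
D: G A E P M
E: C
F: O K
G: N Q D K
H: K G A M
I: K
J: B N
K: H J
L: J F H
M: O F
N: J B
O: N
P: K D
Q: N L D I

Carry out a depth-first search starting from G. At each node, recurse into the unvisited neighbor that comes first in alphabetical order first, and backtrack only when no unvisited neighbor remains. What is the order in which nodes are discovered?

G → D → A → E → C → K → H → M → F → O → N → B → J → L → P → Q → I

Visit G
G → D
D → A
A → E
E → C
A → K
K → H
H → M
M → F
F → O
O → N
N → B
N → J
A → L
D → P
G → Q
Q → I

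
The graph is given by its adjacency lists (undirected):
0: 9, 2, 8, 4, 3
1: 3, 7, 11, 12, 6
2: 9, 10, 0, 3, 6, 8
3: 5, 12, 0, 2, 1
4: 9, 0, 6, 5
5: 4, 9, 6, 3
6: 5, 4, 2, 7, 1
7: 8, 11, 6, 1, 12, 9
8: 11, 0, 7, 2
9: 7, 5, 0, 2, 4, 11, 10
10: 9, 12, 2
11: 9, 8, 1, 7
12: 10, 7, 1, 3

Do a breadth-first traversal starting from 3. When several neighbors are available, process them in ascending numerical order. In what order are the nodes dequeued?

3 → 0 → 1 → 2 → 5 → 12 → 4 → 8 → 9 → 6 → 7 → 11 → 10

Visit 3; enqueue 0, 1, 2, 5, 12 → queue [0, 1, 2, 5, 12]
Visit 0; enqueue 4, 8, 9 → queue [1, 2, 5, 12, 4, 8, 9]
Visit 1; enqueue 6, 7, 11 → queue [2, 5, 12, 4, 8, 9, 6, 7, 11]
Visit 2; enqueue 10 → queue [5, 12, 4, 8, 9, 6, 7, 11, 10]
Visit 5 → queue [12, 4, 8, 9, 6, 7, 11, 10]
Visit 12 → queue [4, 8, 9, 6, 7, 11, 10]
Visit 4 → queue [8, 9, 6, 7, 11, 10]
Visit 8 → queue [9, 6, 7, 11, 10]
Visit 9 → queue [6, 7, 11, 10]
Visit 6 → queue [7, 11, 10]
Visit 7 → queue [11, 10]
Visit 11 → queue [10]
Visit 10 → queue []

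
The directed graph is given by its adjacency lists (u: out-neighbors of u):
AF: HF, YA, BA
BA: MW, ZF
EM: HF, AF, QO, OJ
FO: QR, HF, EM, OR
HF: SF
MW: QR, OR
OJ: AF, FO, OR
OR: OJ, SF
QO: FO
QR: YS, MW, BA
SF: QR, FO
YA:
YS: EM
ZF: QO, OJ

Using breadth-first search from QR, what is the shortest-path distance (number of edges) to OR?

Level 0: QR
Level 1: BA, MW, YS
Level 2: EM, OR, ZF
Level 3: AF, HF, OJ, QO, SF
Level 4: FO, YA
OR first appears at level 2.

2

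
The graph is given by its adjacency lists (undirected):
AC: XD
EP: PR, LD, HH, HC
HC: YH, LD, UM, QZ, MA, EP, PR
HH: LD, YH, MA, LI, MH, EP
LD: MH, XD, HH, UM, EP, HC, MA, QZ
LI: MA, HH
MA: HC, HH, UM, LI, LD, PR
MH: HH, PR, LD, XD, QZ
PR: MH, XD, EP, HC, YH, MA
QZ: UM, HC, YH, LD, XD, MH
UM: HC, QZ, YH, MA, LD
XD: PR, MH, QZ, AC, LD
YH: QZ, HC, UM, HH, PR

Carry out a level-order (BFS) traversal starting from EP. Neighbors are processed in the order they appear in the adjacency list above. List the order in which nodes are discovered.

Visit EP; enqueue PR, LD, HH, HC → queue [PR, LD, HH, HC]
Visit PR; enqueue MH, XD, YH, MA → queue [LD, HH, HC, MH, XD, YH, MA]
Visit LD; enqueue UM, QZ → queue [HH, HC, MH, XD, YH, MA, UM, QZ]
Visit HH; enqueue LI → queue [HC, MH, XD, YH, MA, UM, QZ, LI]
Visit HC → queue [MH, XD, YH, MA, UM, QZ, LI]
Visit MH → queue [XD, YH, MA, UM, QZ, LI]
Visit XD; enqueue AC → queue [YH, MA, UM, QZ, LI, AC]
Visit YH → queue [MA, UM, QZ, LI, AC]
Visit MA → queue [UM, QZ, LI, AC]
Visit UM → queue [QZ, LI, AC]
Visit QZ → queue [LI, AC]
Visit LI → queue [AC]
Visit AC → queue []

EP -> PR -> LD -> HH -> HC -> MH -> XD -> YH -> MA -> UM -> QZ -> LI -> AC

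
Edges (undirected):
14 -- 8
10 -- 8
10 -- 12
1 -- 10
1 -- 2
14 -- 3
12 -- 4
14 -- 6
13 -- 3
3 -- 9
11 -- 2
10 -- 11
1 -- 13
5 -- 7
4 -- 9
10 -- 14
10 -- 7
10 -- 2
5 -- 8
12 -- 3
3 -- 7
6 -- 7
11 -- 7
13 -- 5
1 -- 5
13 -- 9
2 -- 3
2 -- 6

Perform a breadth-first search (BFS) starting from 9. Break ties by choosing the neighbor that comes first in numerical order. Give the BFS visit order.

9 → 3 → 4 → 13 → 2 → 7 → 12 → 14 → 1 → 5 → 6 → 10 → 11 → 8

Visit 9; enqueue 3, 4, 13 → queue [3, 4, 13]
Visit 3; enqueue 2, 7, 12, 14 → queue [4, 13, 2, 7, 12, 14]
Visit 4 → queue [13, 2, 7, 12, 14]
Visit 13; enqueue 1, 5 → queue [2, 7, 12, 14, 1, 5]
Visit 2; enqueue 6, 10, 11 → queue [7, 12, 14, 1, 5, 6, 10, 11]
Visit 7 → queue [12, 14, 1, 5, 6, 10, 11]
Visit 12 → queue [14, 1, 5, 6, 10, 11]
Visit 14; enqueue 8 → queue [1, 5, 6, 10, 11, 8]
Visit 1 → queue [5, 6, 10, 11, 8]
Visit 5 → queue [6, 10, 11, 8]
Visit 6 → queue [10, 11, 8]
Visit 10 → queue [11, 8]
Visit 11 → queue [8]
Visit 8 → queue []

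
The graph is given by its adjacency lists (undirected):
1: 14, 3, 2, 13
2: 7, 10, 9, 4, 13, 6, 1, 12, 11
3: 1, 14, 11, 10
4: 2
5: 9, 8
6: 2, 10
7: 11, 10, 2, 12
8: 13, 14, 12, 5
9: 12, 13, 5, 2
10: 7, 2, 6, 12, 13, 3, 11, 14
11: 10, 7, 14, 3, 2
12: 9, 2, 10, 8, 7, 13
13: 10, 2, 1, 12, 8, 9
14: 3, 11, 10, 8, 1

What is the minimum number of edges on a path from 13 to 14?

Level 0: 13
Level 1: 1, 2, 8, 9, 10, 12
Level 2: 3, 4, 5, 6, 7, 11, 14
14 first appears at level 2.

2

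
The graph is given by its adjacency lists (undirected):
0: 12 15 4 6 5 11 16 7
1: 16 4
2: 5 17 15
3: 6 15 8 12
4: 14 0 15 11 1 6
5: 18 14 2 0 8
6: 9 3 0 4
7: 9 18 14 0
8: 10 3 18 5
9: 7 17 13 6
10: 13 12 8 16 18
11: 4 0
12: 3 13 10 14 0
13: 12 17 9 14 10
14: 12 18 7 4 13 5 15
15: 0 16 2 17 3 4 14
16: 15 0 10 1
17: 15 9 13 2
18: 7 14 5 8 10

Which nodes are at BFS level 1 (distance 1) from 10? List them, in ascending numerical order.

Level 0: 10
Level 1: 8, 12, 13, 16, 18
Level 2: 0, 1, 3, 5, 7, 9, 14, 15, 17
Level 3: 2, 4, 6, 11

8, 12, 13, 16, 18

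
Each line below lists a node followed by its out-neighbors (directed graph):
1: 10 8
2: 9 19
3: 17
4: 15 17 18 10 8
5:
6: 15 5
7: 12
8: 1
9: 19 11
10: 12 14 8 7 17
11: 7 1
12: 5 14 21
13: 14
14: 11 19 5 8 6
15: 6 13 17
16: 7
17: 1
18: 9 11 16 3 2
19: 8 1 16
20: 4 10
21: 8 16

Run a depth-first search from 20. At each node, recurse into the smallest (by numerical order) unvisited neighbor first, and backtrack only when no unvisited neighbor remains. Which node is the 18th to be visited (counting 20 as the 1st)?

18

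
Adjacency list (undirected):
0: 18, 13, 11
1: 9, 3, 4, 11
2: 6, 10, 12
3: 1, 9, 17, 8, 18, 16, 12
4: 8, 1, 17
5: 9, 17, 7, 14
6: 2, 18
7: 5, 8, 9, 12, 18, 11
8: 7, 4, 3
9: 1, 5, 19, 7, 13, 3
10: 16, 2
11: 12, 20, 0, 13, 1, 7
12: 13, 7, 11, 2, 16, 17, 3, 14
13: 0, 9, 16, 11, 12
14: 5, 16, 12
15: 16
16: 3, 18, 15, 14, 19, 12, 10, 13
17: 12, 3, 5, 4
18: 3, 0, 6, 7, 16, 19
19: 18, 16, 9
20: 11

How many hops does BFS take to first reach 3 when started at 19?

Level 0: 19
Level 1: 9, 16, 18
Level 2: 0, 1, 3, 5, 6, 7, 10, 12, 13, 14, 15
Level 3: 2, 4, 8, 11, 17
Level 4: 20
3 first appears at level 2.

2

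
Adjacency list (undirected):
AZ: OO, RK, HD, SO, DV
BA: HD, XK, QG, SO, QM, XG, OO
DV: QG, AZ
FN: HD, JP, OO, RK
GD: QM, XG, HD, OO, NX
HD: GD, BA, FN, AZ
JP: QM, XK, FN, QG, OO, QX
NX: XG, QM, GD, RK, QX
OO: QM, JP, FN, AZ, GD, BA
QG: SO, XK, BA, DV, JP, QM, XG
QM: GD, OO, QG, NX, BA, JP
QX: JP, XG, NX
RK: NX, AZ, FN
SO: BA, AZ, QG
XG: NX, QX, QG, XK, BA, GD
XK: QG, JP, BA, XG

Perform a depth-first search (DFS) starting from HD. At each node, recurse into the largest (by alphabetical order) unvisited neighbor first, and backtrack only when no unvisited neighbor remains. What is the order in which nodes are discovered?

Visit HD
HD → GD
GD → XG
XG → XK
XK → QG
QG → SO
SO → BA
BA → QM
QM → OO
OO → JP
JP → QX
QX → NX
NX → RK
RK → FN
RK → AZ
AZ → DV

HD GD XG XK QG SO BA QM OO JP QX NX RK FN AZ DV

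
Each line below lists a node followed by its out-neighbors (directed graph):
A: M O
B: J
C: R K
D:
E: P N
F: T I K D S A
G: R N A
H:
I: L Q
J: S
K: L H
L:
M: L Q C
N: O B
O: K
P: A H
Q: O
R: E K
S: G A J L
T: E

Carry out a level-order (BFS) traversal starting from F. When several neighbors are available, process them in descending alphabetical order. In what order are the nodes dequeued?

F → T → S → K → I → D → A → E → L → J → G → H → Q → O → M → P → N → R → C → B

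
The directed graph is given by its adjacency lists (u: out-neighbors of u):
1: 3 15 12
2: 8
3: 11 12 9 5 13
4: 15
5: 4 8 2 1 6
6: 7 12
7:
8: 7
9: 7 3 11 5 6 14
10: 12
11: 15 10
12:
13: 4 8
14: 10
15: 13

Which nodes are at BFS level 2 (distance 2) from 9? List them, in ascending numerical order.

1, 2, 4, 8, 10, 12, 13, 15

Level 0: 9
Level 1: 3, 5, 6, 7, 11, 14
Level 2: 1, 2, 4, 8, 10, 12, 13, 15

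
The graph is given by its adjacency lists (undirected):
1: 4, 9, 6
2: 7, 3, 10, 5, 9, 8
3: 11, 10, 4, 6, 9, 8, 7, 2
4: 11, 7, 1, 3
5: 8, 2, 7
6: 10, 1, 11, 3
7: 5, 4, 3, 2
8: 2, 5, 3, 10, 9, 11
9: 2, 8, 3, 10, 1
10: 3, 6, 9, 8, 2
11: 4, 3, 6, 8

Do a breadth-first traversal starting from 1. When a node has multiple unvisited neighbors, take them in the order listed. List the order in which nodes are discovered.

1, 4, 9, 6, 11, 7, 3, 2, 8, 10, 5

Visit 1; enqueue 4, 9, 6 → queue [4, 9, 6]
Visit 4; enqueue 11, 7, 3 → queue [9, 6, 11, 7, 3]
Visit 9; enqueue 2, 8, 10 → queue [6, 11, 7, 3, 2, 8, 10]
Visit 6 → queue [11, 7, 3, 2, 8, 10]
Visit 11 → queue [7, 3, 2, 8, 10]
Visit 7; enqueue 5 → queue [3, 2, 8, 10, 5]
Visit 3 → queue [2, 8, 10, 5]
Visit 2 → queue [8, 10, 5]
Visit 8 → queue [10, 5]
Visit 10 → queue [5]
Visit 5 → queue []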